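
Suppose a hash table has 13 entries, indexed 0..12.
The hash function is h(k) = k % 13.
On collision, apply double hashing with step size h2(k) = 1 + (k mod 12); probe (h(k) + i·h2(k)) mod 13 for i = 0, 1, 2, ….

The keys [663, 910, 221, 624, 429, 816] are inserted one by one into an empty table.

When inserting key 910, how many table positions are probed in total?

663 hashes to 0; slot 0 is free => place at 0.
910 hashes to 0, h2=11; 0 taken => place at 11.
221 hashes to 0, h2=6; 0 taken => place at 6.
624 hashes to 0, h2=1; 0 taken => place at 1.
429 hashes to 0, h2=10; 0 taken => place at 10.
816 hashes to 10, h2=1; 10,11 taken => place at 12.
Table: [663, 624, ., ., ., ., 221, ., ., ., 429, 910, 816]

2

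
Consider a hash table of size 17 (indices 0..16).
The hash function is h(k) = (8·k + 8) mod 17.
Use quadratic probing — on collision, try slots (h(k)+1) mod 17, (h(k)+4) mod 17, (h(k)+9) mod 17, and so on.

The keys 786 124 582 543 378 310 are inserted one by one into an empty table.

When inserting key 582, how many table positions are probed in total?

2

786 hashes to 6; slot 6 is free -> place at 6.
124 hashes to 14; slot 14 is free -> place at 14.
582 hashes to 6; 6 taken -> place at 7.
543 hashes to 0; slot 0 is free -> place at 0.
378 hashes to 6; 6,7 taken -> place at 10.
310 hashes to 6; 6,7,10 taken -> place at 15.
Table: [543, _, _, _, _, _, 786, 582, _, _, 378, _, _, _, 124, 310, _]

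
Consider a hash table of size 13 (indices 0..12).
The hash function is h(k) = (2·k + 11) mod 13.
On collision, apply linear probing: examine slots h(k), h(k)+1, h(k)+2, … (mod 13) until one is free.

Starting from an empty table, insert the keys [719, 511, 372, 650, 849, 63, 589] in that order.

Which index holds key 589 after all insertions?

10

719 hashes to 6; slot 6 is free -> place at 6.
511 hashes to 6; 6 taken -> place at 7.
372 hashes to 1; slot 1 is free -> place at 1.
650 hashes to 11; slot 11 is free -> place at 11.
849 hashes to 6; 6,7 taken -> place at 8.
63 hashes to 7; 7,8 taken -> place at 9.
589 hashes to 6; 6,7,8,9 taken -> place at 10.
Table: [_, 372, _, _, _, _, 719, 511, 849, 63, 589, 650, _]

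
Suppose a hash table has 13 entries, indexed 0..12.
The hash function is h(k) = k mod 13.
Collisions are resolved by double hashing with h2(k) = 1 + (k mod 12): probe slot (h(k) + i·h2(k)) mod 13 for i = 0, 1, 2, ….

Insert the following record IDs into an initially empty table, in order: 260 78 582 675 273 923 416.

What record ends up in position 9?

416

Insert 260: h=0, slot 0 empty -> index 0.
Insert 78: h=0, h2=7, slot 0 occupied -> index 7.
Insert 582: h=10, slot 10 empty -> index 10.
Insert 675: h=12, slot 12 empty -> index 12.
Insert 273: h=0, h2=10, slots 0,10,7 occupied -> index 4.
Insert 923: h=0, h2=12, slots 0,12 occupied -> index 11.
Insert 416: h=0, h2=9, slot 0 occupied -> index 9.
Table: [260, -, -, -, 273, -, -, 78, -, 416, 582, 923, 675]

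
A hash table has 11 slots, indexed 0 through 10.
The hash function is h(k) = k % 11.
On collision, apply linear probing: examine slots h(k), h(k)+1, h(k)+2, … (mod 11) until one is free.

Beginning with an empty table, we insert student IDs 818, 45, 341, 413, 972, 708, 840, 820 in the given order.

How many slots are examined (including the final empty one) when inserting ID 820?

4

Insert 818: h=4, slot 4 empty -> index 4.
Insert 45: h=1, slot 1 empty -> index 1.
Insert 341: h=0, slot 0 empty -> index 0.
Insert 413: h=6, slot 6 empty -> index 6.
Insert 972: h=4, slot 4 occupied -> index 5.
Insert 708: h=4, slots 4,5,6 occupied -> index 7.
Insert 840: h=4, slots 4,5,6,7 occupied -> index 8.
Insert 820: h=6, slots 6,7,8 occupied -> index 9.
Table: [341, 45, -, -, 818, 972, 413, 708, 840, 820, -]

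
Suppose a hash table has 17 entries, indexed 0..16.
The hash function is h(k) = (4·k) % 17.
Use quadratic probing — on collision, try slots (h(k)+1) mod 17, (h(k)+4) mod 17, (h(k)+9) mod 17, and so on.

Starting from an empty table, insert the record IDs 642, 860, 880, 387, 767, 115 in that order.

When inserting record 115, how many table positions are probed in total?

642: h=1 → slot 1
860: h=6 → slot 6
880: h=1, probe 1,2 → slot 2
387: h=1, probe 1,2,5 → slot 5
767: h=8 → slot 8
115: h=1, probe 1,2,5,10 → slot 10
Table: [—, 642, 880, —, —, 387, 860, —, 767, —, 115, —, —, —, —, —, —]

4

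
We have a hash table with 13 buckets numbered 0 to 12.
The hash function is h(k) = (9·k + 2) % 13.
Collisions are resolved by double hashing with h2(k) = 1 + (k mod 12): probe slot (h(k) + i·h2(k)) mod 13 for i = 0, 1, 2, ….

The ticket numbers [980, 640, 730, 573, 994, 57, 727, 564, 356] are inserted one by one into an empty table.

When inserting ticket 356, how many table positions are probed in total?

980: h=8 => slot 8
640: h=3 => slot 3
730: h=7 => slot 7
573: h=11 => slot 11
994: h=4 => slot 4
57: h=8, h2=10, probe 8,5 => slot 5
727: h=6 => slot 6
564: h=8, h2=1, probe 8,9 => slot 9
356: h=8, h2=9, probe 8,4,0 => slot 0
Table: [356, ., ., 640, 994, 57, 727, 730, 980, 564, ., 573, .]

3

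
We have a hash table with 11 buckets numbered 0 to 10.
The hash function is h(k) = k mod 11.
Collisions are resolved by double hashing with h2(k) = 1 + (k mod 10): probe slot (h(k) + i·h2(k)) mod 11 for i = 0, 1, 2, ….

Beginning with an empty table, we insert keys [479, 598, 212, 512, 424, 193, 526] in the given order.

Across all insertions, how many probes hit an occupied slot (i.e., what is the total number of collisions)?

479 hashes to 6; slot 6 is free => place at 6.
598 hashes to 4; slot 4 is free => place at 4.
212 hashes to 3; slot 3 is free => place at 3.
512 hashes to 6, h2=3; 6 taken => place at 9.
424 hashes to 6, h2=5; 6 taken => place at 0.
193 hashes to 6, h2=4; 6 taken => place at 10.
526 hashes to 9, h2=7; 9 taken => place at 5.
Table: [424, —, —, 212, 598, 526, 479, —, —, 512, 193]

4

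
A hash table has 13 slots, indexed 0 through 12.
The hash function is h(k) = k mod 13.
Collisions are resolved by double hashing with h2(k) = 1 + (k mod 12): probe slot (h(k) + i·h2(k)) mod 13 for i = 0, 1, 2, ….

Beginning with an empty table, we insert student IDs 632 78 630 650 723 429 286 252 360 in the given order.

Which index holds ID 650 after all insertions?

Insert 632: h=8, slot 8 empty -> index 8.
Insert 78: h=0, slot 0 empty -> index 0.
Insert 630: h=6, slot 6 empty -> index 6.
Insert 650: h=0, h2=3, slot 0 occupied -> index 3.
Insert 723: h=8, h2=4, slot 8 occupied -> index 12.
Insert 429: h=0, h2=10, slot 0 occupied -> index 10.
Insert 286: h=0, h2=11, slot 0 occupied -> index 11.
Insert 252: h=5, slot 5 empty -> index 5.
Insert 360: h=9, slot 9 empty -> index 9.
Table: [78, ., ., 650, ., 252, 630, ., 632, 360, 429, 286, 723]

3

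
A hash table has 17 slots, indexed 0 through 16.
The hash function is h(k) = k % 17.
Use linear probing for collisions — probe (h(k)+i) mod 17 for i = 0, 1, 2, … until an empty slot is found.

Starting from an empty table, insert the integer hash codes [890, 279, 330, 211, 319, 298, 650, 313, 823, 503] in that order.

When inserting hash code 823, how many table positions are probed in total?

6

Insert 890: h=6, slot 6 empty -> index 6.
Insert 279: h=7, slot 7 empty -> index 7.
Insert 330: h=7, slot 7 occupied -> index 8.
Insert 211: h=7, slots 7,8 occupied -> index 9.
Insert 319: h=13, slot 13 empty -> index 13.
Insert 298: h=9, slot 9 occupied -> index 10.
Insert 650: h=4, slot 4 empty -> index 4.
Insert 313: h=7, slots 7,8,9,10 occupied -> index 11.
Insert 823: h=7, slots 7,8,9,10,11 occupied -> index 12.
Insert 503: h=10, slots 10,11,12,13 occupied -> index 14.
Table: [—, —, —, —, 650, —, 890, 279, 330, 211, 298, 313, 823, 319, 503, —, —]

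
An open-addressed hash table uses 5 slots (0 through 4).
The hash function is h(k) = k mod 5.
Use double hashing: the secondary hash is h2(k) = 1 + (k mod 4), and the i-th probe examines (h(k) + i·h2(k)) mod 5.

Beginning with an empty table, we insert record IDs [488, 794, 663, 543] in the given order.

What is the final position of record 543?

488 hashes to 3; slot 3 is free -> place at 3.
794 hashes to 4; slot 4 is free -> place at 4.
663 hashes to 3, h2=4; 3 taken -> place at 2.
543 hashes to 3, h2=4; 3,2 taken -> place at 1.
Table: [—, 543, 663, 488, 794]

1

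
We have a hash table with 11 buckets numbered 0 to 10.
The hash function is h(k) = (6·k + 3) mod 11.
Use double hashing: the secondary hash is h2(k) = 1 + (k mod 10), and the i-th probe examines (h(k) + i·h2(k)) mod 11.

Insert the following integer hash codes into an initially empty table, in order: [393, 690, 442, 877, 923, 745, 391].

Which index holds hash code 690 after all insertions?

Insert 393: h=7, slot 7 empty → index 7.
Insert 690: h=7, h2=1, slot 7 occupied → index 8.
Insert 442: h=4, slot 4 empty → index 4.
Insert 877: h=7, h2=8, slots 7,4 occupied → index 1.
Insert 923: h=8, h2=4, slots 8,1 occupied → index 5.
Insert 745: h=7, h2=6, slot 7 occupied → index 2.
Insert 391: h=6, slot 6 empty → index 6.
Table: [_, 877, 745, _, 442, 923, 391, 393, 690, _, _]

8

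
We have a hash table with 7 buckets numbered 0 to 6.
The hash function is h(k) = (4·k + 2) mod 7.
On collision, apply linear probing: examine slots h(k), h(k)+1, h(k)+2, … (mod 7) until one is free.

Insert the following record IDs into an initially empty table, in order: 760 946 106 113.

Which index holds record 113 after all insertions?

760: h=4 => slot 4
946: h=6 => slot 6
106: h=6, probe 6,0 => slot 0
113: h=6, probe 6,0,1 => slot 1
Table: [106, 113, -, -, 760, -, 946]

1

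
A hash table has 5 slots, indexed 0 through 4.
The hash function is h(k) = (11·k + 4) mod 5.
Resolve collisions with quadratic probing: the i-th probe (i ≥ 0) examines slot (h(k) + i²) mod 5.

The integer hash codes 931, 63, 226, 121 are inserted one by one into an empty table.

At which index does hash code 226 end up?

1

931: h=0 => slot 0
63: h=2 => slot 2
226: h=0, probe 0,1 => slot 1
121: h=0, probe 0,1,4 => slot 4
Table: [931, 226, 63, ∅, 121]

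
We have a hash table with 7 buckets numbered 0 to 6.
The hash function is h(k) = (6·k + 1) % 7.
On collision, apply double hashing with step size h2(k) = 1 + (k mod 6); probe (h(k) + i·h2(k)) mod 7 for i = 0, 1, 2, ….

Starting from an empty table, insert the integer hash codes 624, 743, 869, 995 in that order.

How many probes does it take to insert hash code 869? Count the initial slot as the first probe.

3

Insert 624: h=0, slot 0 empty → index 0.
Insert 743: h=0, h2=6, slot 0 occupied → index 6.
Insert 869: h=0, h2=6, slots 0,6 occupied → index 5.
Insert 995: h=0, h2=6, slots 0,6,5 occupied → index 4.
Table: [624, _, _, _, 995, 869, 743]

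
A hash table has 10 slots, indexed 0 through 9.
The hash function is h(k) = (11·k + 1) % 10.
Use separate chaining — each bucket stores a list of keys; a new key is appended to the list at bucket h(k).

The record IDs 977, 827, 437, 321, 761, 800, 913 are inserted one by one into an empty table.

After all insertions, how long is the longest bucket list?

977 → bucket 8
827 → bucket 8 (collision)
437 → bucket 8 (collision)
321 → bucket 2
761 → bucket 2 (collision)
800 → bucket 1
913 → bucket 4
Final buckets:
0: —
1: 800
2: 321 -> 761
3: —
4: 913
5: —
6: —
7: —
8: 977 -> 827 -> 437
9: —

3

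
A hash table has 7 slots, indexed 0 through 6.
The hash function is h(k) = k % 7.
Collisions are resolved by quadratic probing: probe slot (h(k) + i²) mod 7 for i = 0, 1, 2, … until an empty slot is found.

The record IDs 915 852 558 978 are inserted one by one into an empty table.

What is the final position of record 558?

Insert 915: h=5, slot 5 empty => index 5.
Insert 852: h=5, slot 5 occupied => index 6.
Insert 558: h=5, slots 5,6 occupied => index 2.
Insert 978: h=5, slots 5,6,2 occupied => index 0.
Table: [978, ., 558, ., ., 915, 852]

2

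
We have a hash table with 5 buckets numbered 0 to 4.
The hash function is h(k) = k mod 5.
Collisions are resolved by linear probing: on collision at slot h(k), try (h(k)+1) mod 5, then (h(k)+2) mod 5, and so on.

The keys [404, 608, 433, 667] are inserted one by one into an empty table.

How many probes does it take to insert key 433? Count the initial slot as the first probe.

3

404 hashes to 4; slot 4 is free → place at 4.
608 hashes to 3; slot 3 is free → place at 3.
433 hashes to 3; 3,4 taken → place at 0.
667 hashes to 2; slot 2 is free → place at 2.
Table: [433, —, 667, 608, 404]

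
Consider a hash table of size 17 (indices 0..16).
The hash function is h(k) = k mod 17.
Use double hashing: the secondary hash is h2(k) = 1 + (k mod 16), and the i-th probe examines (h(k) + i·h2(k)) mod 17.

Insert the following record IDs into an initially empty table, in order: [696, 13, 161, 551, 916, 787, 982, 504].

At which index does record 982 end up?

696: h=16 -> slot 16
13: h=13 -> slot 13
161: h=8 -> slot 8
551: h=7 -> slot 7
916: h=15 -> slot 15
787: h=5 -> slot 5
982: h=13, h2=7, probe 13,3 -> slot 3
504: h=11 -> slot 11
Table: [∅, ∅, ∅, 982, ∅, 787, ∅, 551, 161, ∅, ∅, 504, ∅, 13, ∅, 916, 696]

3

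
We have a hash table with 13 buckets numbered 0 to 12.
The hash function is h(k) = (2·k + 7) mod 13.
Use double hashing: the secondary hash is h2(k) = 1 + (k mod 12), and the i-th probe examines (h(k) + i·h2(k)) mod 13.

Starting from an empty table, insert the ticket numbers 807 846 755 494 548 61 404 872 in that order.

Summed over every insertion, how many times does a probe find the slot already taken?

5

Insert 807: h=9, slot 9 empty → index 9.
Insert 846: h=9, h2=7, slot 9 occupied → index 3.
Insert 755: h=9, h2=12, slot 9 occupied → index 8.
Insert 494: h=7, slot 7 empty → index 7.
Insert 548: h=11, slot 11 empty → index 11.
Insert 61: h=12, slot 12 empty → index 12.
Insert 404: h=9, h2=9, slot 9 occupied → index 5.
Insert 872: h=9, h2=9, slots 9,5 occupied → index 1.
Table: [., 872, ., 846, ., 404, ., 494, 755, 807, ., 548, 61]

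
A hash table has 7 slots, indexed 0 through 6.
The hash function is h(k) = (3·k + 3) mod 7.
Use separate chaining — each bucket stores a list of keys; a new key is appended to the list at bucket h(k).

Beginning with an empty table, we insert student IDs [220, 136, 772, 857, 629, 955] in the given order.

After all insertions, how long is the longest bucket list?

Insert 220: h=5, bucket 5 empty → new chain.
Insert 136: h=5, bucket 5 nonempty → append to chain.
Insert 772: h=2, bucket 2 empty → new chain.
Insert 857: h=5, bucket 5 nonempty → append to chain.
Insert 629: h=0, bucket 0 empty → new chain.
Insert 955: h=5, bucket 5 nonempty → append to chain.
Final buckets:
0: 629
1: _
2: 772
3: _
4: _
5: 220 -> 136 -> 857 -> 955
6: _

4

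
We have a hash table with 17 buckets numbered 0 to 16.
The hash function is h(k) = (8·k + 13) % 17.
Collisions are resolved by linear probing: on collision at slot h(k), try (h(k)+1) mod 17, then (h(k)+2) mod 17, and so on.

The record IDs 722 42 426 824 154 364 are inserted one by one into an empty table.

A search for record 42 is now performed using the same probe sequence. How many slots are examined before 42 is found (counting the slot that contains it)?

722: h=9 → slot 9
42: h=9, probe 9,10 → slot 10
426: h=4 → slot 4
824: h=9, probe 9,10,11 → slot 11
154: h=4, probe 4,5 → slot 5
364: h=1 → slot 1
Table: [., 364, ., ., 426, 154, ., ., ., 722, 42, 824, ., ., ., ., .]
Lookup 42: h=9, probe 9,10 → found at 10.

2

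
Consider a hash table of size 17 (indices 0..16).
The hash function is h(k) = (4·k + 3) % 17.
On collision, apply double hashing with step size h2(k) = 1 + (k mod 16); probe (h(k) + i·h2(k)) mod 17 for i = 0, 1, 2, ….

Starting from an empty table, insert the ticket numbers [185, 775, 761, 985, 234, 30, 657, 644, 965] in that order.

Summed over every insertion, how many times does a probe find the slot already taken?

185 hashes to 12; slot 12 is free -> place at 12.
775 hashes to 9; slot 9 is free -> place at 9.
761 hashes to 4; slot 4 is free -> place at 4.
985 hashes to 16; slot 16 is free -> place at 16.
234 hashes to 4, h2=11; 4 taken -> place at 15.
30 hashes to 4, h2=15; 4 taken -> place at 2.
657 hashes to 13; slot 13 is free -> place at 13.
644 hashes to 12, h2=5; 12 taken -> place at 0.
965 hashes to 4, h2=6; 4 taken -> place at 10.
Table: [644, _, 30, _, 761, _, _, _, _, 775, 965, _, 185, 657, _, 234, 985]

4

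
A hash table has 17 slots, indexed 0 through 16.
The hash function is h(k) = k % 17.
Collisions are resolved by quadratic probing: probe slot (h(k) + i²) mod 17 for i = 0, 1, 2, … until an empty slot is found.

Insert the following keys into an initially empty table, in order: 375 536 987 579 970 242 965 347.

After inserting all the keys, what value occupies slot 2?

375: h=1 → slot 1
536: h=9 → slot 9
987: h=1, probe 1,2 → slot 2
579: h=1, probe 1,2,5 → slot 5
970: h=1, probe 1,2,5,10 → slot 10
242: h=4 → slot 4
965: h=13 → slot 13
347: h=7 → slot 7
Table: [_, 375, 987, _, 242, 579, _, 347, _, 536, 970, _, _, 965, _, _, _]

987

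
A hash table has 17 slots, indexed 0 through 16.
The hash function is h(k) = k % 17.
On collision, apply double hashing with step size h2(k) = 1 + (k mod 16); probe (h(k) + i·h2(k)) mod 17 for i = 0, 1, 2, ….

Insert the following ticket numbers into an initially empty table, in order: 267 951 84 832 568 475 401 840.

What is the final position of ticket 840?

8

267: h=12 => slot 12
951: h=16 => slot 16
84: h=16, h2=5, probe 16,4 => slot 4
832: h=16, h2=1, probe 16,0 => slot 0
568: h=7 => slot 7
475: h=16, h2=12, probe 16,11 => slot 11
401: h=10 => slot 10
840: h=7, h2=9, probe 7,16,8 => slot 8
Table: [832, ., ., ., 84, ., ., 568, 840, ., 401, 475, 267, ., ., ., 951]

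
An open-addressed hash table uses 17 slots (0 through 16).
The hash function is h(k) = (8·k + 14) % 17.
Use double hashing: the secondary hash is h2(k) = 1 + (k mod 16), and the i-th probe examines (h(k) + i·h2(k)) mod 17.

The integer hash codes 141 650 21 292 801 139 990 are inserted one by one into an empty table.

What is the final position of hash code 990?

10

141 hashes to 3; slot 3 is free -> place at 3.
650 hashes to 12; slot 12 is free -> place at 12.
21 hashes to 12, h2=6; 12 taken -> place at 1.
292 hashes to 4; slot 4 is free -> place at 4.
801 hashes to 13; slot 13 is free -> place at 13.
139 hashes to 4, h2=12; 4 taken -> place at 16.
990 hashes to 12, h2=15; 12 taken -> place at 10.
Table: [-, 21, -, 141, 292, -, -, -, -, -, 990, -, 650, 801, -, -, 139]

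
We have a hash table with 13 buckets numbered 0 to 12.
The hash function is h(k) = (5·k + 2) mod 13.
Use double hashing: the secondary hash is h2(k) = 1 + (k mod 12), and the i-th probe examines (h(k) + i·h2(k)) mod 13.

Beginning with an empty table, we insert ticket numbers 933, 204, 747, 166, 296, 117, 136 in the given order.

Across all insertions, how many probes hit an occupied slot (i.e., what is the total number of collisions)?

933: h=0 -> slot 0
204: h=8 -> slot 8
747: h=6 -> slot 6
166: h=0, h2=11, probe 0,11 -> slot 11
296: h=0, h2=9, probe 0,9 -> slot 9
117: h=2 -> slot 2
136: h=6, h2=5, probe 6,11,3 -> slot 3
Table: [933, ∅, 117, 136, ∅, ∅, 747, ∅, 204, 296, ∅, 166, ∅]

4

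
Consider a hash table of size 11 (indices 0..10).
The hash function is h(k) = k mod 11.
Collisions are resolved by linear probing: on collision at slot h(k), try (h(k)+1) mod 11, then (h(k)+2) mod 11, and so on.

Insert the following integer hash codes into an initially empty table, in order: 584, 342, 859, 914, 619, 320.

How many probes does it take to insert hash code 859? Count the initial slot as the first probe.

584: h=1 → slot 1
342: h=1, probe 1,2 → slot 2
859: h=1, probe 1,2,3 → slot 3
914: h=1, probe 1,2,3,4 → slot 4
619: h=3, probe 3,4,5 → slot 5
320: h=1, probe 1,2,3,4,5,6 → slot 6
Table: [_, 584, 342, 859, 914, 619, 320, _, _, _, _]

3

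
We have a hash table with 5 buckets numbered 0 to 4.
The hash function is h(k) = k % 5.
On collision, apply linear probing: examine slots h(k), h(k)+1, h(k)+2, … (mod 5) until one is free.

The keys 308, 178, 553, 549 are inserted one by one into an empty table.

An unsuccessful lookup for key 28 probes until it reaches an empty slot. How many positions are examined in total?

308 hashes to 3; slot 3 is free => place at 3.
178 hashes to 3; 3 taken => place at 4.
553 hashes to 3; 3,4 taken => place at 0.
549 hashes to 4; 4,0 taken => place at 1.
Table: [553, 549, ., 308, 178]
Lookup 28: h=3, probe 3,4,0,1,2 → slot 2 empty, not found.

5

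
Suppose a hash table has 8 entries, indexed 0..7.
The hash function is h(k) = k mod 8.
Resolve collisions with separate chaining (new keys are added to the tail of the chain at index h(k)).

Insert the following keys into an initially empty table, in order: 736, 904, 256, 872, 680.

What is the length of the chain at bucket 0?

736 → bucket 0
904 → bucket 0 (collision)
256 → bucket 0 (collision)
872 → bucket 0 (collision)
680 → bucket 0 (collision)
Final buckets:
0: 736 -> 904 -> 256 -> 872 -> 680
1: _
2: _
3: _
4: _
5: _
6: _
7: _

5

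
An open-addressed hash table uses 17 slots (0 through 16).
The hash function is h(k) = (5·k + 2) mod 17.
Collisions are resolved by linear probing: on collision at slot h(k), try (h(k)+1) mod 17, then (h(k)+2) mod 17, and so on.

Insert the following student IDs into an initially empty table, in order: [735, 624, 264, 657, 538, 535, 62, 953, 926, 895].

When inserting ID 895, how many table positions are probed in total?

9

735 hashes to 5; slot 5 is free -> place at 5.
624 hashes to 11; slot 11 is free -> place at 11.
264 hashes to 13; slot 13 is free -> place at 13.
657 hashes to 6; slot 6 is free -> place at 6.
538 hashes to 6; 6 taken -> place at 7.
535 hashes to 8; slot 8 is free -> place at 8.
62 hashes to 6; 6,7,8 taken -> place at 9.
953 hashes to 7; 7,8,9 taken -> place at 10.
926 hashes to 8; 8,9,10,11 taken -> place at 12.
895 hashes to 6; 6,7,8,9,10,11,12,13 taken -> place at 14.
Table: [∅, ∅, ∅, ∅, ∅, 735, 657, 538, 535, 62, 953, 624, 926, 264, 895, ∅, ∅]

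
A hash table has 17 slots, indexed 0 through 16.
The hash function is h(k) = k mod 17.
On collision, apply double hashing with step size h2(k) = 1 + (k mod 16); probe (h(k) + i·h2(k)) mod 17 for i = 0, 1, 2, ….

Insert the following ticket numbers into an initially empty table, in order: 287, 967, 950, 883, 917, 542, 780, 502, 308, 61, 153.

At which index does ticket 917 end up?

11

287: h=15 => slot 15
967: h=15, h2=8, probe 15,6 => slot 6
950: h=15, h2=7, probe 15,5 => slot 5
883: h=16 => slot 16
917: h=16, h2=6, probe 16,5,11 => slot 11
542: h=15, h2=15, probe 15,13 => slot 13
780: h=15, h2=13, probe 15,11,7 => slot 7
502: h=9 => slot 9
308: h=2 => slot 2
61: h=10 => slot 10
153: h=0 => slot 0
Table: [153, —, 308, —, —, 950, 967, 780, —, 502, 61, 917, —, 542, —, 287, 883]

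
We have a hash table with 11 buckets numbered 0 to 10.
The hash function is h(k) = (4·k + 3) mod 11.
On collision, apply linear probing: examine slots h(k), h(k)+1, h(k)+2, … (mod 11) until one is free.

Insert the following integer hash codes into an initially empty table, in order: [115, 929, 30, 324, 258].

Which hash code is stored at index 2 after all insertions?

929

Insert 115: h=1, slot 1 empty -> index 1.
Insert 929: h=1, slot 1 occupied -> index 2.
Insert 30: h=2, slot 2 occupied -> index 3.
Insert 324: h=1, slots 1,2,3 occupied -> index 4.
Insert 258: h=1, slots 1,2,3,4 occupied -> index 5.
Table: [—, 115, 929, 30, 324, 258, —, —, —, —, —]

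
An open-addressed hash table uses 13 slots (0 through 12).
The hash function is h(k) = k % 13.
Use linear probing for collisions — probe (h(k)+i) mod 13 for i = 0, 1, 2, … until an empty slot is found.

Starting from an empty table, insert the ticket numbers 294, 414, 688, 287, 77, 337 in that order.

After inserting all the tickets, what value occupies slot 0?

294 hashes to 8; slot 8 is free -> place at 8.
414 hashes to 11; slot 11 is free -> place at 11.
688 hashes to 12; slot 12 is free -> place at 12.
287 hashes to 1; slot 1 is free -> place at 1.
77 hashes to 12; 12 taken -> place at 0.
337 hashes to 12; 12,0,1 taken -> place at 2.
Table: [77, 287, 337, —, —, —, —, —, 294, —, —, 414, 688]

77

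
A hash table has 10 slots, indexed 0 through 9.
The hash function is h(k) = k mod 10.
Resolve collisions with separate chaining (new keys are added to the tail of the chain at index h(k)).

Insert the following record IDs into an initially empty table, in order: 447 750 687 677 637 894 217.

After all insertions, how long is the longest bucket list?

5

447 -> bucket 7
750 -> bucket 0
687 -> bucket 7 (collision)
677 -> bucket 7 (collision)
637 -> bucket 7 (collision)
894 -> bucket 4
217 -> bucket 7 (collision)
Final buckets:
0: 750
1: —
2: —
3: —
4: 894
5: —
6: —
7: 447 -> 687 -> 677 -> 637 -> 217
8: —
9: —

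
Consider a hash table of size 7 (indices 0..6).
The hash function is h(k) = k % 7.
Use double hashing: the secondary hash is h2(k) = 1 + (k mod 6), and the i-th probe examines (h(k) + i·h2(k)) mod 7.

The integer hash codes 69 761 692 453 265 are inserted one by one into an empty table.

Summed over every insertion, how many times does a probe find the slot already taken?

5

Insert 69: h=6, slot 6 empty -> index 6.
Insert 761: h=5, slot 5 empty -> index 5.
Insert 692: h=6, h2=3, slot 6 occupied -> index 2.
Insert 453: h=5, h2=4, slots 5,2,6 occupied -> index 3.
Insert 265: h=6, h2=2, slot 6 occupied -> index 1.
Table: [-, 265, 692, 453, -, 761, 69]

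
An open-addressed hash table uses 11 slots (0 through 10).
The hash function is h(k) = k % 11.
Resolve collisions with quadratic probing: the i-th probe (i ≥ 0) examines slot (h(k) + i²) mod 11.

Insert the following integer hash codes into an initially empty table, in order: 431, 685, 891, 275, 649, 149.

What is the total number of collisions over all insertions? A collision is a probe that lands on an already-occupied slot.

431: h=2 => slot 2
685: h=3 => slot 3
891: h=0 => slot 0
275: h=0, probe 0,1 => slot 1
649: h=0, probe 0,1,4 => slot 4
149: h=6 => slot 6
Table: [891, 275, 431, 685, 649, ∅, 149, ∅, ∅, ∅, ∅]

3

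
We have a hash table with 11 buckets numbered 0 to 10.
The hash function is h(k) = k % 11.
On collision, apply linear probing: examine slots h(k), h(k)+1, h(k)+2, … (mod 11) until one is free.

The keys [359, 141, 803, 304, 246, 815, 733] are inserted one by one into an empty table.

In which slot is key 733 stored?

359: h=7 => slot 7
141: h=9 => slot 9
803: h=0 => slot 0
304: h=7, probe 7,8 => slot 8
246: h=4 => slot 4
815: h=1 => slot 1
733: h=7, probe 7,8,9,10 => slot 10
Table: [803, 815, _, _, 246, _, _, 359, 304, 141, 733]

10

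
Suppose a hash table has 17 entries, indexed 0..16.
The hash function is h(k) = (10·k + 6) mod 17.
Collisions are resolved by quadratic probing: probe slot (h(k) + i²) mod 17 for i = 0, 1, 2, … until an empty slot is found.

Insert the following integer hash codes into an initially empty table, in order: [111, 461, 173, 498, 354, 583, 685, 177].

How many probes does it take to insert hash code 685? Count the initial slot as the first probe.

4

111 hashes to 11; slot 11 is free => place at 11.
461 hashes to 9; slot 9 is free => place at 9.
173 hashes to 2; slot 2 is free => place at 2.
498 hashes to 5; slot 5 is free => place at 5.
354 hashes to 10; slot 10 is free => place at 10.
583 hashes to 5; 5 taken => place at 6.
685 hashes to 5; 5,6,9 taken => place at 14.
177 hashes to 8; slot 8 is free => place at 8.
Table: [—, —, 173, —, —, 498, 583, —, 177, 461, 354, 111, —, —, 685, —, —]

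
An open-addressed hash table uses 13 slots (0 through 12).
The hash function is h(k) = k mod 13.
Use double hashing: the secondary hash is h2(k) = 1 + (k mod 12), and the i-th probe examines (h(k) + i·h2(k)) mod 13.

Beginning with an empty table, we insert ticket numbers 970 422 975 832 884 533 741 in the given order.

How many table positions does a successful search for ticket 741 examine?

2

970: h=8 -> slot 8
422: h=6 -> slot 6
975: h=0 -> slot 0
832: h=0, h2=5, probe 0,5 -> slot 5
884: h=0, h2=9, probe 0,9 -> slot 9
533: h=0, h2=6, probe 0,6,12 -> slot 12
741: h=0, h2=10, probe 0,10 -> slot 10
Table: [975, _, _, _, _, 832, 422, _, 970, 884, 741, _, 533]
Lookup 741: h=0, h2=10, probe 0,10 → found at 10.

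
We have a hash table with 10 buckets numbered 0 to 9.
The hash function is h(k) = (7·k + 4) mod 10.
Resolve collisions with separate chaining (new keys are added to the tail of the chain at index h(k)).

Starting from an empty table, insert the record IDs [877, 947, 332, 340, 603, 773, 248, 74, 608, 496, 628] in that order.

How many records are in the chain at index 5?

2

877 → bucket 3
947 → bucket 3 (collision)
332 → bucket 8
340 → bucket 4
603 → bucket 5
773 → bucket 5 (collision)
248 → bucket 0
74 → bucket 2
608 → bucket 0 (collision)
496 → bucket 6
628 → bucket 0 (collision)
Final buckets:
0: 248 -> 608 -> 628
1: .
2: 74
3: 877 -> 947
4: 340
5: 603 -> 773
6: 496
7: .
8: 332
9: .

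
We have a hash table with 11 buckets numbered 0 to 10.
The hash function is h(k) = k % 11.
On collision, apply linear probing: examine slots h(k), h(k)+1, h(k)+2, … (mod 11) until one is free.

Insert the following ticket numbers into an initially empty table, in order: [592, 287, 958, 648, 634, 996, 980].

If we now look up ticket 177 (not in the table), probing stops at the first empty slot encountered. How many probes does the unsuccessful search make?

4

Insert 592: h=9, slot 9 empty -> index 9.
Insert 287: h=1, slot 1 empty -> index 1.
Insert 958: h=1, slot 1 occupied -> index 2.
Insert 648: h=10, slot 10 empty -> index 10.
Insert 634: h=7, slot 7 empty -> index 7.
Insert 996: h=6, slot 6 empty -> index 6.
Insert 980: h=1, slots 1,2 occupied -> index 3.
Table: [—, 287, 958, 980, —, —, 996, 634, —, 592, 648]
Lookup 177: h=1, probe 1,2,3,4 → slot 4 empty, not found.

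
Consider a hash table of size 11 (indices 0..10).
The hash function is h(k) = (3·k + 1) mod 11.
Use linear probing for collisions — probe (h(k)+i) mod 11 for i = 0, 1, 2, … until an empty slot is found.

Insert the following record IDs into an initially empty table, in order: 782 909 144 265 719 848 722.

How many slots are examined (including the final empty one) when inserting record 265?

782 hashes to 4; slot 4 is free => place at 4.
909 hashes to 0; slot 0 is free => place at 0.
144 hashes to 4; 4 taken => place at 5.
265 hashes to 4; 4,5 taken => place at 6.
719 hashes to 2; slot 2 is free => place at 2.
848 hashes to 4; 4,5,6 taken => place at 7.
722 hashes to 0; 0 taken => place at 1.
Table: [909, 722, 719, —, 782, 144, 265, 848, —, —, —]

3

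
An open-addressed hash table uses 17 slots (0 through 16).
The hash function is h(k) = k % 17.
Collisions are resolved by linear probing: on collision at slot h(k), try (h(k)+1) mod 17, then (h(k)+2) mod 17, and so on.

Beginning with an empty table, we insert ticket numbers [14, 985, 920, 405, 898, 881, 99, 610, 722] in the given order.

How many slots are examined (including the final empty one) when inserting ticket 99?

7

14 hashes to 14; slot 14 is free => place at 14.
985 hashes to 16; slot 16 is free => place at 16.
920 hashes to 2; slot 2 is free => place at 2.
405 hashes to 14; 14 taken => place at 15.
898 hashes to 14; 14,15,16 taken => place at 0.
881 hashes to 14; 14,15,16,0 taken => place at 1.
99 hashes to 14; 14,15,16,0,1,2 taken => place at 3.
610 hashes to 15; 15,16,0,1,2,3 taken => place at 4.
722 hashes to 8; slot 8 is free => place at 8.
Table: [898, 881, 920, 99, 610, -, -, -, 722, -, -, -, -, -, 14, 405, 985]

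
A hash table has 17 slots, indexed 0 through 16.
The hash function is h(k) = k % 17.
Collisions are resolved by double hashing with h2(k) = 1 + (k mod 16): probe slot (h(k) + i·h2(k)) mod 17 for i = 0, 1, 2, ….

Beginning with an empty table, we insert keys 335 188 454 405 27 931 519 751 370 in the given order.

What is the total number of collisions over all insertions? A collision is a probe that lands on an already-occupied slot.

2

335 hashes to 12; slot 12 is free → place at 12.
188 hashes to 1; slot 1 is free → place at 1.
454 hashes to 12, h2=7; 12 taken → place at 2.
405 hashes to 14; slot 14 is free → place at 14.
27 hashes to 10; slot 10 is free → place at 10.
931 hashes to 13; slot 13 is free → place at 13.
519 hashes to 9; slot 9 is free → place at 9.
751 hashes to 3; slot 3 is free → place at 3.
370 hashes to 13, h2=3; 13 taken → place at 16.
Table: [-, 188, 454, 751, -, -, -, -, -, 519, 27, -, 335, 931, 405, -, 370]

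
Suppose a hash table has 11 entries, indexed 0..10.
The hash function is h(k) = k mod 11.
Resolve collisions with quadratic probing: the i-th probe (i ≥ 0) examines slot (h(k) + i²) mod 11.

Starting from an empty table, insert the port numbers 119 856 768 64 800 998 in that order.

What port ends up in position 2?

119 hashes to 9; slot 9 is free -> place at 9.
856 hashes to 9; 9 taken -> place at 10.
768 hashes to 9; 9,10 taken -> place at 2.
64 hashes to 9; 9,10,2 taken -> place at 7.
800 hashes to 8; slot 8 is free -> place at 8.
998 hashes to 8; 8,9 taken -> place at 1.
Table: [_, 998, 768, _, _, _, _, 64, 800, 119, 856]

768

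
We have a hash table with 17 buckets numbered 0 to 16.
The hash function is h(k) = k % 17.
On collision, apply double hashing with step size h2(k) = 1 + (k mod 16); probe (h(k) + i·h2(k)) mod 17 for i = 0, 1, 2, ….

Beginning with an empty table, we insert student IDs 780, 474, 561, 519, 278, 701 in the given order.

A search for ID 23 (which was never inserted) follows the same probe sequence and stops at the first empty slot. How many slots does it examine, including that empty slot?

780 hashes to 15; slot 15 is free -> place at 15.
474 hashes to 15, h2=11; 15 taken -> place at 9.
561 hashes to 0; slot 0 is free -> place at 0.
519 hashes to 9, h2=8; 9,0 taken -> place at 8.
278 hashes to 6; slot 6 is free -> place at 6.
701 hashes to 4; slot 4 is free -> place at 4.
Table: [561, -, -, -, 701, -, 278, -, 519, 474, -, -, -, -, -, 780, -]
Lookup 23: h=6, h2=8, probe 6,14 → slot 14 empty, not found.

2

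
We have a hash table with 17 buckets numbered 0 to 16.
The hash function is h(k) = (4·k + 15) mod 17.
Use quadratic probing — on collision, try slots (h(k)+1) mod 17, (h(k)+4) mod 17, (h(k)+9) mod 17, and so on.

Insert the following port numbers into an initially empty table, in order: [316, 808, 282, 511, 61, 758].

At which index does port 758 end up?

Insert 316: h=4, slot 4 empty → index 4.
Insert 808: h=0, slot 0 empty → index 0.
Insert 282: h=4, slot 4 occupied → index 5.
Insert 511: h=2, slot 2 empty → index 2.
Insert 61: h=4, slots 4,5 occupied → index 8.
Insert 758: h=4, slots 4,5,8 occupied → index 13.
Table: [808, ∅, 511, ∅, 316, 282, ∅, ∅, 61, ∅, ∅, ∅, ∅, 758, ∅, ∅, ∅]

13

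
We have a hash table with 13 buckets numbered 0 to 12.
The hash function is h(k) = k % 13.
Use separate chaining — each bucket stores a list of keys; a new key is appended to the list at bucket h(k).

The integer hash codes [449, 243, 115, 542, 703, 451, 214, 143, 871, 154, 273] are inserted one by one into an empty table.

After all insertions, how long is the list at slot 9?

3

Insert 449: h=7, bucket 7 empty -> new chain.
Insert 243: h=9, bucket 9 empty -> new chain.
Insert 115: h=11, bucket 11 empty -> new chain.
Insert 542: h=9, bucket 9 nonempty -> append to chain.
Insert 703: h=1, bucket 1 empty -> new chain.
Insert 451: h=9, bucket 9 nonempty -> append to chain.
Insert 214: h=6, bucket 6 empty -> new chain.
Insert 143: h=0, bucket 0 empty -> new chain.
Insert 871: h=0, bucket 0 nonempty -> append to chain.
Insert 154: h=11, bucket 11 nonempty -> append to chain.
Insert 273: h=0, bucket 0 nonempty -> append to chain.
Final buckets:
0: 143 -> 871 -> 273
1: 703
2: —
3: —
4: —
5: —
6: 214
7: 449
8: —
9: 243 -> 542 -> 451
10: —
11: 115 -> 154
12: —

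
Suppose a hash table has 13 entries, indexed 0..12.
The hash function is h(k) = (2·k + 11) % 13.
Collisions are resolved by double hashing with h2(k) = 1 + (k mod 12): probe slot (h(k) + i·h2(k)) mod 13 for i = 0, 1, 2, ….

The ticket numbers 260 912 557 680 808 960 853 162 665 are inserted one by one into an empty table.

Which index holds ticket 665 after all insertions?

0

Insert 260: h=11, slot 11 empty → index 11.
Insert 912: h=2, slot 2 empty → index 2.
Insert 557: h=7, slot 7 empty → index 7.
Insert 680: h=6, slot 6 empty → index 6.
Insert 808: h=2, h2=5, slots 2,7 occupied → index 12.
Insert 960: h=7, h2=1, slot 7 occupied → index 8.
Insert 853: h=1, slot 1 empty → index 1.
Insert 162: h=10, slot 10 empty → index 10.
Insert 665: h=2, h2=6, slots 2,8,1,7 occupied → index 0.
Table: [665, 853, 912, ., ., ., 680, 557, 960, ., 162, 260, 808]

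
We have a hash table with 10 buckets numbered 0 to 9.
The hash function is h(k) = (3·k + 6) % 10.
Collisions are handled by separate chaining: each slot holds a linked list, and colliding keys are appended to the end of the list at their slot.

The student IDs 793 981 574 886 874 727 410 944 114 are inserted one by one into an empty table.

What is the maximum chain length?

Insert 793: h=5, bucket 5 empty -> new chain.
Insert 981: h=9, bucket 9 empty -> new chain.
Insert 574: h=8, bucket 8 empty -> new chain.
Insert 886: h=4, bucket 4 empty -> new chain.
Insert 874: h=8, bucket 8 nonempty -> append to chain.
Insert 727: h=7, bucket 7 empty -> new chain.
Insert 410: h=6, bucket 6 empty -> new chain.
Insert 944: h=8, bucket 8 nonempty -> append to chain.
Insert 114: h=8, bucket 8 nonempty -> append to chain.
Final buckets:
0: _
1: _
2: _
3: _
4: 886
5: 793
6: 410
7: 727
8: 574 -> 874 -> 944 -> 114
9: 981

4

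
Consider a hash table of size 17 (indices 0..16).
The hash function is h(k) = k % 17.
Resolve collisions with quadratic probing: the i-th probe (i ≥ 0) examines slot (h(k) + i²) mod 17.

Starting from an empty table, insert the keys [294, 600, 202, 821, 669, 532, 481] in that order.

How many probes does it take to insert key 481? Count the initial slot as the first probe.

5

Insert 294: h=5, slot 5 empty -> index 5.
Insert 600: h=5, slot 5 occupied -> index 6.
Insert 202: h=15, slot 15 empty -> index 15.
Insert 821: h=5, slots 5,6 occupied -> index 9.
Insert 669: h=6, slot 6 occupied -> index 7.
Insert 532: h=5, slots 5,6,9 occupied -> index 14.
Insert 481: h=5, slots 5,6,9,14 occupied -> index 4.
Table: [—, —, —, —, 481, 294, 600, 669, —, 821, —, —, —, —, 532, 202, —]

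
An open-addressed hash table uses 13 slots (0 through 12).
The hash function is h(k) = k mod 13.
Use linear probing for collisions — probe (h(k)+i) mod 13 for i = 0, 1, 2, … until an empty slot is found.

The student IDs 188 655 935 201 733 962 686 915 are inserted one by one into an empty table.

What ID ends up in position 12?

Insert 188: h=6, slot 6 empty => index 6.
Insert 655: h=5, slot 5 empty => index 5.
Insert 935: h=12, slot 12 empty => index 12.
Insert 201: h=6, slot 6 occupied => index 7.
Insert 733: h=5, slots 5,6,7 occupied => index 8.
Insert 962: h=0, slot 0 empty => index 0.
Insert 686: h=10, slot 10 empty => index 10.
Insert 915: h=5, slots 5,6,7,8 occupied => index 9.
Table: [962, -, -, -, -, 655, 188, 201, 733, 915, 686, -, 935]

935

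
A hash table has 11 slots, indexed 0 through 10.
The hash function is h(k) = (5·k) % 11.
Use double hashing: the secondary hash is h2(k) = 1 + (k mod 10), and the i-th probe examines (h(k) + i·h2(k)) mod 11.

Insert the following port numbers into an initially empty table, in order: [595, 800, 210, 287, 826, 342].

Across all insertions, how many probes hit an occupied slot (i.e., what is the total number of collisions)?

Insert 595: h=5, slot 5 empty => index 5.
Insert 800: h=7, slot 7 empty => index 7.
Insert 210: h=5, h2=1, slot 5 occupied => index 6.
Insert 287: h=5, h2=8, slot 5 occupied => index 2.
Insert 826: h=5, h2=7, slot 5 occupied => index 1.
Insert 342: h=5, h2=3, slot 5 occupied => index 8.
Table: [., 826, 287, ., ., 595, 210, 800, 342, ., .]

4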